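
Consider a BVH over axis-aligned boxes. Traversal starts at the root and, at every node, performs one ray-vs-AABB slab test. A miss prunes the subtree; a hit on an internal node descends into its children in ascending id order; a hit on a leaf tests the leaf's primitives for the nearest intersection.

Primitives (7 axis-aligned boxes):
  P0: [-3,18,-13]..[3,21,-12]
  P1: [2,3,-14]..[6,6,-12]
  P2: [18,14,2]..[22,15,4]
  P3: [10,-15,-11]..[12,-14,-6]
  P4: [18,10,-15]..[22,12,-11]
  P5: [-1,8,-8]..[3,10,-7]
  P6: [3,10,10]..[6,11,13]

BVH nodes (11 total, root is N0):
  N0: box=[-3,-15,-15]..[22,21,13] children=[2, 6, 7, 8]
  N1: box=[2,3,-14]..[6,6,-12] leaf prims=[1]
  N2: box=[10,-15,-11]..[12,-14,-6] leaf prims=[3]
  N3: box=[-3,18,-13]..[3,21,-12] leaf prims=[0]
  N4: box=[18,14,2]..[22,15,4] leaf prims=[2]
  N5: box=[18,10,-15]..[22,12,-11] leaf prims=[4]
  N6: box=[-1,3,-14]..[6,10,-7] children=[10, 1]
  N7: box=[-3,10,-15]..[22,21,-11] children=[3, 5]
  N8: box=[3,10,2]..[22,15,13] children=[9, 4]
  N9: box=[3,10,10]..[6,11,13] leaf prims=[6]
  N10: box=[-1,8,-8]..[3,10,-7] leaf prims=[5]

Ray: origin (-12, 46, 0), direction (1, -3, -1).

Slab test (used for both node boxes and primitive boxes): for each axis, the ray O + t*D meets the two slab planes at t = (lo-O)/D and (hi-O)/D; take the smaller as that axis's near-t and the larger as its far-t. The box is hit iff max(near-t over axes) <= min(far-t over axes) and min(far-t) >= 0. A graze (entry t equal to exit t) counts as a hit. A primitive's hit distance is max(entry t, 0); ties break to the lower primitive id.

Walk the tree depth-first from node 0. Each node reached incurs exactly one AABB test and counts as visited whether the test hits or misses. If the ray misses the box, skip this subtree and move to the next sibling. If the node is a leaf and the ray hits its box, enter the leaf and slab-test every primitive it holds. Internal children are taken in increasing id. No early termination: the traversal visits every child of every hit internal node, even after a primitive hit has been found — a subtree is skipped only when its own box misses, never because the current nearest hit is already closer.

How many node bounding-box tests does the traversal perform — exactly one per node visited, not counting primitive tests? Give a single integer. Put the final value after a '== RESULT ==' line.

Traverse from the root:
N0 x:[9,34] y:[25/3,61/3] z:[-13,15] -> hit [9,15], descend [2, 6, 7, 8]
  N2 x:[22,24] y:[20,61/3] z:[6,11] -> miss, prune
  N6 x:[11,18] y:[12,43/3] z:[7,14] -> hit [12,14], descend [1, 10]
    N1 x:[14,18] y:[40/3,43/3] z:[12,14] -> hit [14,14] leaf, test {P1@t=14}
    N10 x:[11,15] y:[12,38/3] z:[7,8] -> miss, prune
  N7 x:[9,34] y:[25/3,12] z:[11,15] -> hit [11,12], descend [3, 5]
    N3 x:[9,15] y:[25/3,28/3] z:[12,13] -> miss, prune
    N5 x:[30,34] y:[34/3,12] z:[11,15] -> miss, prune
  N8 x:[15,34] y:[31/3,12] z:[-13,-2] -> miss, prune

9 AABB tests over nodes [0, 2, 6, 1, 10, 7, 3, 5, 8]; 1 leaf entered; closest P1.

== RESULT ==
9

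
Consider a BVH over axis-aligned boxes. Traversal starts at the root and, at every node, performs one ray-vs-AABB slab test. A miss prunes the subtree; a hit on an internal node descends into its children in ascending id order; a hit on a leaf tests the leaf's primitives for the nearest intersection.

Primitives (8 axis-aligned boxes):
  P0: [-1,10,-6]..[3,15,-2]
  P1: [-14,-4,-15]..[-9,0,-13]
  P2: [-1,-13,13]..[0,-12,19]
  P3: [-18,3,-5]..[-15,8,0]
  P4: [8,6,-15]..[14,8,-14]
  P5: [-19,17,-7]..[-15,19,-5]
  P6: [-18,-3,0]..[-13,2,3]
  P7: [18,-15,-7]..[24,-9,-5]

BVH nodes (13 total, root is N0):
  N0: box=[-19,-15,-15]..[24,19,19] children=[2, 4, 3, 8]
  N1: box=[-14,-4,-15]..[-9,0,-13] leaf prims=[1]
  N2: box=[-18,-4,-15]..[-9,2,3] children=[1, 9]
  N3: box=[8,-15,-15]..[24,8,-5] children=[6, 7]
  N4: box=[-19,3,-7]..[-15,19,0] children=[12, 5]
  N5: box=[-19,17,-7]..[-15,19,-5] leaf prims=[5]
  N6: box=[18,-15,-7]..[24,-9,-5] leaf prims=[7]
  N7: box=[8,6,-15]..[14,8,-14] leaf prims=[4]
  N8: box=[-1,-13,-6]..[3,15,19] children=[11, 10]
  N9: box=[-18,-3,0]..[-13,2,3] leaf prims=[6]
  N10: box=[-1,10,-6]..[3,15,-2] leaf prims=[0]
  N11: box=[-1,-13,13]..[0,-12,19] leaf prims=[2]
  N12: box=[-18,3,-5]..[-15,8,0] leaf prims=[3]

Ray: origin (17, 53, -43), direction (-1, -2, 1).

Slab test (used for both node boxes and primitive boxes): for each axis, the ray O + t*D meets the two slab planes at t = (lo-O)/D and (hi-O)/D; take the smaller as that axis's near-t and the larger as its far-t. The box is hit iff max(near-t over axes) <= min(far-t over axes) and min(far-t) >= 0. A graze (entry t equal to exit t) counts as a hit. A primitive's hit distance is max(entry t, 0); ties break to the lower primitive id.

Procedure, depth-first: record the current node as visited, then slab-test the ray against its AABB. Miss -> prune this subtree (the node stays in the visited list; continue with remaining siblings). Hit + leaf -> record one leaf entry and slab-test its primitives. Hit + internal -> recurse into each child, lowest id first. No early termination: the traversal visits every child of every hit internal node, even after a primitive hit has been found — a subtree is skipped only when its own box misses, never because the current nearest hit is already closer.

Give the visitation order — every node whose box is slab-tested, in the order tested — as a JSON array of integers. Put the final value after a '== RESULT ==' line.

Traverse from the root:
N0 x:[-7,36] y:[17,34] z:[28,62] -> hit [28,34], descend [2, 3, 4, 8]
  N2 x:[26,35] y:[51/2,57/2] z:[28,46] -> hit [28,57/2], descend [1, 9]
    N1 x:[26,31] y:[53/2,57/2] z:[28,30] -> hit [28,57/2] leaf, test {P1@t=28}
    N9 x:[30,35] y:[51/2,28] z:[43,46] -> miss, prune
  N3 x:[-7,9] y:[45/2,34] z:[28,38] -> miss, prune
  N4 x:[32,36] y:[17,25] z:[36,43] -> miss, prune
  N8 x:[14,18] y:[19,33] z:[37,62] -> miss, prune

order=[0, 2, 1, 9, 3, 4, 8]  |boxes|=7  |leaves|=1  hit=P1

== RESULT ==
[0, 2, 1, 9, 3, 4, 8]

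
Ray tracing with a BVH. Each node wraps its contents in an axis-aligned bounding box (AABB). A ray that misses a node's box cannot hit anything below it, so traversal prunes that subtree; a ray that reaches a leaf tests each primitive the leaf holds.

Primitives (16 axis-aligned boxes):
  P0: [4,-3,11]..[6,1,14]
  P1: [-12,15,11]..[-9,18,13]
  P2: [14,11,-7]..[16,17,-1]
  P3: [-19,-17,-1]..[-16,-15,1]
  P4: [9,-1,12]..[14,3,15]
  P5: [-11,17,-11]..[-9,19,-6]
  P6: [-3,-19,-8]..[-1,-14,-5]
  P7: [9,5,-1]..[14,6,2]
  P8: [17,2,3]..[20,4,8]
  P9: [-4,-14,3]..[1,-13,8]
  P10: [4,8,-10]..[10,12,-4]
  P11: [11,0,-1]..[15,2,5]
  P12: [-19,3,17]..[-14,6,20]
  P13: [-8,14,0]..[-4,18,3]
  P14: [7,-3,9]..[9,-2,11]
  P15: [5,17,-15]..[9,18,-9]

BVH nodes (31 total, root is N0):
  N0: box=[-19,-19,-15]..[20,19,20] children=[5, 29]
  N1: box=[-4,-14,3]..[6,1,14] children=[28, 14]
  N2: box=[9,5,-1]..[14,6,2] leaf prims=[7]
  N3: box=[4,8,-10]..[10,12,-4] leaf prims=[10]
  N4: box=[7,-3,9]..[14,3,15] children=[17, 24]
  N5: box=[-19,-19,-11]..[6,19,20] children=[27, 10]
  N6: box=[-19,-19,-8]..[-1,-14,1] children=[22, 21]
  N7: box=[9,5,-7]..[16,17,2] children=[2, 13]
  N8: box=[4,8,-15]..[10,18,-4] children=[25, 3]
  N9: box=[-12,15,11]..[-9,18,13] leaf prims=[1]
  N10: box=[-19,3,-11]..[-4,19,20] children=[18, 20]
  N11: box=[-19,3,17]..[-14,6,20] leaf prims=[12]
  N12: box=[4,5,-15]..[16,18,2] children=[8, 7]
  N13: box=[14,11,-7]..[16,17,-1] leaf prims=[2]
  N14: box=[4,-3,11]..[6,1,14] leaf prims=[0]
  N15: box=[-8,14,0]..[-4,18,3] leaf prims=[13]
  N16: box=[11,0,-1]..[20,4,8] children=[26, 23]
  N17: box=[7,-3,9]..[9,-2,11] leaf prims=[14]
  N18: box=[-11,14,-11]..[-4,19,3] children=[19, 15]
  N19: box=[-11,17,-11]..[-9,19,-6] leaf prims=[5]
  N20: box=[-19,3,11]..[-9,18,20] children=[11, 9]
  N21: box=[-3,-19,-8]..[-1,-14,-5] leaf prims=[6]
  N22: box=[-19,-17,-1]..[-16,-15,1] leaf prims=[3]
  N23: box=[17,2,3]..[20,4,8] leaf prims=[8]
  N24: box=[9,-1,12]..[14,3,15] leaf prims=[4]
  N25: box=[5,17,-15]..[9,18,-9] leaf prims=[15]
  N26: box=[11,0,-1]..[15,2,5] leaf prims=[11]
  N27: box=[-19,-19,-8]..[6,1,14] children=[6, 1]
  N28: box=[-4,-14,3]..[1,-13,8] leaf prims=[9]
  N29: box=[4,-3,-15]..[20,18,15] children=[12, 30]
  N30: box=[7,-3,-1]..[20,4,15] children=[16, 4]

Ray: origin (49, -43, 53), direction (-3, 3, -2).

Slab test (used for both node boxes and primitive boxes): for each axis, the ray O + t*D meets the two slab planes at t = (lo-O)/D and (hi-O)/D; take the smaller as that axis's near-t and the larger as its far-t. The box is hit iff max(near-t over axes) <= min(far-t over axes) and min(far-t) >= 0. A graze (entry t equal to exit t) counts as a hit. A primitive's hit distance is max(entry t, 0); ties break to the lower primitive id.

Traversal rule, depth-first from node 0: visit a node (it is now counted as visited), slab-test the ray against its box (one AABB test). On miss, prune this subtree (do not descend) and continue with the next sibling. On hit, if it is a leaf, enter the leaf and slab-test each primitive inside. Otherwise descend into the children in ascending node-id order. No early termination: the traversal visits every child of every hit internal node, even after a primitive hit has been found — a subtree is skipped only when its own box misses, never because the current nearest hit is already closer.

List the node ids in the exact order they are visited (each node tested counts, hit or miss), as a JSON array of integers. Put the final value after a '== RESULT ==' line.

Traverse from the root:
N0 x:[29/3,68/3] y:[8,62/3] z:[33/2,34] -> hit [33/2,62/3], descend [5, 29]
  N5 x:[43/3,68/3] y:[8,62/3] z:[33/2,32] -> hit [33/2,62/3], descend [10, 27]
    N10 x:[53/3,68/3] y:[46/3,62/3] z:[33/2,32] -> hit [53/3,62/3], descend [18, 20]
      N18 x:[53/3,20] y:[19,62/3] z:[25,32] -> miss, prune
      N20 x:[58/3,68/3] y:[46/3,61/3] z:[33/2,21] -> hit [58/3,61/3], descend [9, 11]
        N9 x:[58/3,61/3] y:[58/3,61/3] z:[20,21] -> hit [20,61/3] leaf, test {P1@t=20}
        N11 x:[21,68/3] y:[46/3,49/3] z:[33/2,18] -> miss, prune
    N27 x:[43/3,68/3] y:[8,44/3] z:[39/2,61/2] -> miss, prune
  N29 x:[29/3,15] y:[40/3,61/3] z:[19,34] -> miss, prune

Visited [0, 5, 10, 18, 20, 9, 11, 27, 29]. Tests: 9 box, 1 leaf. Nearest: P1.

== RESULT ==
[0, 5, 10, 18, 20, 9, 11, 27, 29]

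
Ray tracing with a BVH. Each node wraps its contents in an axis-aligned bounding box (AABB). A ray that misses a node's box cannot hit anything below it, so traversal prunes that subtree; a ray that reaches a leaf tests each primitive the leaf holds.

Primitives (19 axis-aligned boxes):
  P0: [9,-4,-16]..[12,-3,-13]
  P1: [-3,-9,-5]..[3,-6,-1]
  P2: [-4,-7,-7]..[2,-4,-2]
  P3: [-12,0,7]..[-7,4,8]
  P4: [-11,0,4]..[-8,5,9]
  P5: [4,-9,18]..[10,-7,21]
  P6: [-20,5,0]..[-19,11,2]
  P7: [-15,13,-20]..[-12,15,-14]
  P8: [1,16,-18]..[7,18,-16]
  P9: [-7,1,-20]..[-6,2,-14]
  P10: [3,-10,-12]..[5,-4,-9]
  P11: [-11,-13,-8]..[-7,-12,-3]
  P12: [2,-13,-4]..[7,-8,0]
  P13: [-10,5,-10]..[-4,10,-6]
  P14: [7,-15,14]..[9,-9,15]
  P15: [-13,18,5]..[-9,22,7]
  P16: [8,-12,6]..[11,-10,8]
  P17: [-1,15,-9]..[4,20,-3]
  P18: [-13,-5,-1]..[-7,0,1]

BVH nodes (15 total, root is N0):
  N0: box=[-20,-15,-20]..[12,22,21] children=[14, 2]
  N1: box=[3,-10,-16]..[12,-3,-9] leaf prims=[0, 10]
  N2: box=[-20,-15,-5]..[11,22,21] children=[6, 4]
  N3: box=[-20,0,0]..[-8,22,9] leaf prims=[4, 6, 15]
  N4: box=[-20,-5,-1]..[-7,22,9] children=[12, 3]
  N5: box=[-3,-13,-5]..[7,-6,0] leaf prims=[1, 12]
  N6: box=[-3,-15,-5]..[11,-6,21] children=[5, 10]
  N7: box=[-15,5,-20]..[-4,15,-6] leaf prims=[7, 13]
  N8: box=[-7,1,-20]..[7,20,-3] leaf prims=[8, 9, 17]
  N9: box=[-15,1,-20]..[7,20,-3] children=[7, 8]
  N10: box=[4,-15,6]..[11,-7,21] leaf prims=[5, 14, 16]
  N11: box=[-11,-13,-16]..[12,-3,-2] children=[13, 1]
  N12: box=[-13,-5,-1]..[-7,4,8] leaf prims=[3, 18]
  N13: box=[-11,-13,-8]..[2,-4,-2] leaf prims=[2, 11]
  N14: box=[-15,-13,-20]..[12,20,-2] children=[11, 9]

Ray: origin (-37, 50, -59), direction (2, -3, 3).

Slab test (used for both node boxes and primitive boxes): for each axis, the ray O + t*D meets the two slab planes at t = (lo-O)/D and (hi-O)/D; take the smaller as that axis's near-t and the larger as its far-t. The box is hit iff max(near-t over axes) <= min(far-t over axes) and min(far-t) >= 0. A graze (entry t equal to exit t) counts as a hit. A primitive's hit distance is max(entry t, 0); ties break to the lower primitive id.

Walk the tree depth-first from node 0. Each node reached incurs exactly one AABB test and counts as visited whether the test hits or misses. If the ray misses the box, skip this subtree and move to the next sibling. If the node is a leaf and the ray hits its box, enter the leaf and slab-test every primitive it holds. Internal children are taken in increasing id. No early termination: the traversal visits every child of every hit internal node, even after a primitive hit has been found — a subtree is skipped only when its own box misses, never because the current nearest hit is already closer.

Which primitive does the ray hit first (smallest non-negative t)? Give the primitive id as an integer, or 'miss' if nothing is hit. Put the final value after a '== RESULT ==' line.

Trace the traversal:
N0 x:[17/2,49/2] y:[28/3,65/3] z:[13,80/3] -> hit [13,65/3], descend [2, 14]
  N2 x:[17/2,24] y:[28/3,65/3] z:[18,80/3] -> hit [18,65/3], descend [4, 6]
    N4 x:[17/2,15] y:[28/3,55/3] z:[58/3,68/3] -> miss, prune
    N6 x:[17,24] y:[56/3,65/3] z:[18,80/3] -> hit [56/3,65/3], descend [5, 10]
      N5 x:[17,22] y:[56/3,21] z:[18,59/3] -> hit [56/3,59/3] leaf, test {P1@t=56/3, P12@t=39/2}
      N10 x:[41/2,24] y:[19,65/3] z:[65/3,80/3] -> hit [65/3,65/3] leaf, test {P5(miss), P14(miss), P16(miss)}
  N14 x:[11,49/2] y:[10,21] z:[13,19] -> hit [13,19], descend [9, 11]
    N9 x:[11,22] y:[10,49/3] z:[13,56/3] -> hit [13,49/3], descend [7, 8]
      N7 x:[11,33/2] y:[35/3,15] z:[13,53/3] -> hit [13,15] leaf, test {P7(miss), P13(miss)}
      N8 x:[15,22] y:[10,49/3] z:[13,56/3] -> hit [15,49/3] leaf, test {P8(miss), P9(miss), P17(miss)}
    N11 x:[13,49/2] y:[53/3,21] z:[43/3,19] -> hit [53/3,19], descend [1, 13]
      N1 x:[20,49/2] y:[53/3,20] z:[43/3,50/3] -> miss, prune
      N13 x:[13,39/2] y:[18,21] z:[17,19] -> hit [18,19] leaf, test {P2@t=18, P11(miss)}

Summary -> nodes [0, 2, 4, 6, 5, 10, 14, 9, 7, 8, 11, 1, 13]; box-tests=13; leaf-entries=5; first=P2

== RESULT ==
2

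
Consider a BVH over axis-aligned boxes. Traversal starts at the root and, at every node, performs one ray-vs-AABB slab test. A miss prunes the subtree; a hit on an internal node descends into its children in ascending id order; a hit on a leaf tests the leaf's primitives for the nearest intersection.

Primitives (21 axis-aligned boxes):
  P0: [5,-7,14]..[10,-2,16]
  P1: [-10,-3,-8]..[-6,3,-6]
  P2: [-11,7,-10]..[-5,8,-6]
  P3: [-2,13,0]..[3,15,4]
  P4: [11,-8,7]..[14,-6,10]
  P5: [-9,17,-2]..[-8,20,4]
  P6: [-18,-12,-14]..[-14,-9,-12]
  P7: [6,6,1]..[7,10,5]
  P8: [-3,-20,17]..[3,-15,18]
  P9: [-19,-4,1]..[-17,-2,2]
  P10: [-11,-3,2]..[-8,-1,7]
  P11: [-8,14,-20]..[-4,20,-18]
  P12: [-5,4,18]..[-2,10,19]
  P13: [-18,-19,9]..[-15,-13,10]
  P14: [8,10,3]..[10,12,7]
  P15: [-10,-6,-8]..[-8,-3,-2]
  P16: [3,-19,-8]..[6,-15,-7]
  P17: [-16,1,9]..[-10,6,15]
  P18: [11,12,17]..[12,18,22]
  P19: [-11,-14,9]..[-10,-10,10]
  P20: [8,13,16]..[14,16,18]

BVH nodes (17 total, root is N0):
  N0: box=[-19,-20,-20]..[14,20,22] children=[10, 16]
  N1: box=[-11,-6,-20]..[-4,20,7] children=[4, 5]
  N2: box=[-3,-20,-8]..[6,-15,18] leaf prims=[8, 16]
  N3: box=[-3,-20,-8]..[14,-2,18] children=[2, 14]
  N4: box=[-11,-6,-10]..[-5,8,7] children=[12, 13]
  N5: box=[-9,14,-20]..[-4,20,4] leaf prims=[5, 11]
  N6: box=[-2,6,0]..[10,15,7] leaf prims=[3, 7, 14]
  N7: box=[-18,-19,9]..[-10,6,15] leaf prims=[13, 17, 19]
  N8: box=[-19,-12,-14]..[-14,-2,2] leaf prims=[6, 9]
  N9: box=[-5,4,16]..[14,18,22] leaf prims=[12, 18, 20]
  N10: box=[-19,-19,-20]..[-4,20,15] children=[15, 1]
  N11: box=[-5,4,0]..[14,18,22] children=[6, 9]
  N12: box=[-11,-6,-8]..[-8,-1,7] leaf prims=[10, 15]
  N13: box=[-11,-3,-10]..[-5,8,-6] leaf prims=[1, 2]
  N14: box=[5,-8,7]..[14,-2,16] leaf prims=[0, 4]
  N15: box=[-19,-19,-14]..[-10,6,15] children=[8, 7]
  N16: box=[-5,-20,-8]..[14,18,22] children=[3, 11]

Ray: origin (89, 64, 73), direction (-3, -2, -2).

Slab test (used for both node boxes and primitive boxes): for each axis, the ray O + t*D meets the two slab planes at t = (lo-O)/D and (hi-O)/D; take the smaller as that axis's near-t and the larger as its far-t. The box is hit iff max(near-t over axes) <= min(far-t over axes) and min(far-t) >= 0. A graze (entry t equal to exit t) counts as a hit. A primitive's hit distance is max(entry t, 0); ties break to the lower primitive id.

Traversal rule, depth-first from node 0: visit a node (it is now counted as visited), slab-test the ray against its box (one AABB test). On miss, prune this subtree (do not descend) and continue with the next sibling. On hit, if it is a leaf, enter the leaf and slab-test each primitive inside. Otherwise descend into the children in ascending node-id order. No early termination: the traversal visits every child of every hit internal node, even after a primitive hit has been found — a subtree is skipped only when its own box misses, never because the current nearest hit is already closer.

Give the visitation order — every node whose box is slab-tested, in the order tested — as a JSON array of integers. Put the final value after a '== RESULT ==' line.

Trace the traversal:
N0 x:[25,36] y:[22,42] z:[51/2,93/2] -> hit [51/2,36], descend [10, 16]
  N10 x:[31,36] y:[22,83/2] z:[29,93/2] -> hit [31,36], descend [1, 15]
    N1 x:[31,100/3] y:[22,35] z:[33,93/2] -> hit [33,100/3], descend [4, 5]
      N4 x:[94/3,100/3] y:[28,35] z:[33,83/2] -> hit [33,100/3], descend [12, 13]
        N12 x:[97/3,100/3] y:[65/2,35] z:[33,81/2] -> hit [33,100/3] leaf, test {P10@t=33, P15(miss)}
        N13 x:[94/3,100/3] y:[28,67/2] z:[79/2,83/2] -> miss, prune
      N5 x:[31,98/3] y:[22,25] z:[69/2,93/2] -> miss, prune
    N15 x:[33,36] y:[29,83/2] z:[29,87/2] -> hit [33,36], descend [7, 8]
      N7 x:[33,107/3] y:[29,83/2] z:[29,32] -> miss, prune
      N8 x:[103/3,36] y:[33,38] z:[71/2,87/2] -> hit [71/2,36] leaf, test {P6(miss), P9(miss)}
  N16 x:[25,94/3] y:[23,42] z:[51/2,81/2] -> hit [51/2,94/3], descend [3, 11]
    N3 x:[25,92/3] y:[33,42] z:[55/2,81/2] -> miss, prune
    N11 x:[25,94/3] y:[23,30] z:[51/2,73/2] -> hit [51/2,30], descend [6, 9]
      N6 x:[79/3,91/3] y:[49/2,29] z:[33,73/2] -> miss, prune
      N9 x:[25,94/3] y:[23,30] z:[51/2,57/2] -> hit [51/2,57/2] leaf, test {P12(miss), P18@t=77/3, P20(miss)}

Summary -> nodes [0, 10, 1, 4, 12, 13, 5, 15, 7, 8, 16, 3, 11, 6, 9]; box-tests=15; leaf-entries=3; first=P18

== RESULT ==
[0, 10, 1, 4, 12, 13, 5, 15, 7, 8, 16, 3, 11, 6, 9]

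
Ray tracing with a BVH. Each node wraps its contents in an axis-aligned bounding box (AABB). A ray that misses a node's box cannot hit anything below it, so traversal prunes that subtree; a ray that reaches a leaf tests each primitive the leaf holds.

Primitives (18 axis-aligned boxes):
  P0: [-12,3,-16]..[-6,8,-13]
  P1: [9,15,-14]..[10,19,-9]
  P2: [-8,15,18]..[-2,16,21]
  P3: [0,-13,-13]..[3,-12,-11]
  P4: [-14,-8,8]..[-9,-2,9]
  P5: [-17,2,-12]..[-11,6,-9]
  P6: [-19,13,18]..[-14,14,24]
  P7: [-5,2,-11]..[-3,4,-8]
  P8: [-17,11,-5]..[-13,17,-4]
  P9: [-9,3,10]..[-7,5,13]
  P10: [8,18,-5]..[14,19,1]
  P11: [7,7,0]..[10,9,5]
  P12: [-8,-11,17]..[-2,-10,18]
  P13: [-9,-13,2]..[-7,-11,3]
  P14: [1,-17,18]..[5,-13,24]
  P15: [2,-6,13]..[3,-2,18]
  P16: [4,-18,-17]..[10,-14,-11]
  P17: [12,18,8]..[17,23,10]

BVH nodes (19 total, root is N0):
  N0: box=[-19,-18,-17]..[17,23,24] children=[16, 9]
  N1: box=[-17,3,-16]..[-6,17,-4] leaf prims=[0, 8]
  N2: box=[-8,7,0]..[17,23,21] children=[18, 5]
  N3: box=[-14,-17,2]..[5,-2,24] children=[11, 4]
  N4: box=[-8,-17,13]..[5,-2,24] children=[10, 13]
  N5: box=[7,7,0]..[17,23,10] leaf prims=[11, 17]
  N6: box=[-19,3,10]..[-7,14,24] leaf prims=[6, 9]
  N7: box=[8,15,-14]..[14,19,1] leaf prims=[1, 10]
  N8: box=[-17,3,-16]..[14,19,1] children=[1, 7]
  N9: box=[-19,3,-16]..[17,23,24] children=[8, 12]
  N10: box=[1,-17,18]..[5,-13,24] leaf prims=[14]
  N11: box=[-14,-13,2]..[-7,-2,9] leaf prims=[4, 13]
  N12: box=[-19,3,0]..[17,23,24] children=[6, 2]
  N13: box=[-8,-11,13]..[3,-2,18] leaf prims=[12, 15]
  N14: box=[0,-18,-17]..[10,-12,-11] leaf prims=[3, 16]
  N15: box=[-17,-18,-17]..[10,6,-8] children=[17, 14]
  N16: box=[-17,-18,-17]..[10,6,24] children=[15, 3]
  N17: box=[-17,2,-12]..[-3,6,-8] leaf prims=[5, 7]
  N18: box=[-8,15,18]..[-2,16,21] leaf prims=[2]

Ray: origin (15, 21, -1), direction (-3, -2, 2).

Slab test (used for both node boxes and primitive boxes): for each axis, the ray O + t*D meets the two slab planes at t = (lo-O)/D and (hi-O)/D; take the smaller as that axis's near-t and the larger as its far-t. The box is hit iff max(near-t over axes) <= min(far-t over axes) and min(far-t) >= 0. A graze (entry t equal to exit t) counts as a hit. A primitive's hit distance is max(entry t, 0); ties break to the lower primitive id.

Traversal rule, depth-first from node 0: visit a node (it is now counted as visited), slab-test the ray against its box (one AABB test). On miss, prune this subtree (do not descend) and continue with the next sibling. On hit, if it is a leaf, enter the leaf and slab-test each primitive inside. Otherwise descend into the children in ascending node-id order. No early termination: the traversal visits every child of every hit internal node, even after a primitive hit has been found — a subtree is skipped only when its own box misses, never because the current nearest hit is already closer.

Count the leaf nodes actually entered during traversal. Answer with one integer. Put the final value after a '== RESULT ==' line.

Walk:
N0 x:[-2/3,34/3] y:[-1,39/2] z:[-8,25/2] -> hit [-2/3,34/3], descend [9, 16]
  N9 x:[-2/3,34/3] y:[-1,9] z:[-15/2,25/2] -> hit [-2/3,9], descend [8, 12]
    N8 x:[1/3,32/3] y:[1,9] z:[-15/2,1] -> hit [1,1], descend [1, 7]
      N1 x:[7,32/3] y:[2,9] z:[-15/2,-3/2] -> miss, prune
      N7 x:[1/3,7/3] y:[1,3] z:[-13/2,1] -> hit [1,1] leaf, test {P1(miss), P10@t=1}
    N12 x:[-2/3,34/3] y:[-1,9] z:[1/2,25/2] -> hit [1/2,9], descend [2, 6]
      N2 x:[-2/3,23/3] y:[-1,7] z:[1/2,11] -> hit [1/2,7], descend [5, 18]
        N5 x:[-2/3,8/3] y:[-1,7] z:[1/2,11/2] -> hit [1/2,8/3] leaf, test {P11(miss), P17(miss)}
        N18 x:[17/3,23/3] y:[5/2,3] z:[19/2,11] -> miss, prune
      N6 x:[22/3,34/3] y:[7/2,9] z:[11/2,25/2] -> hit [22/3,9] leaf, test {P6(miss), P9(miss)}
  N16 x:[5/3,32/3] y:[15/2,39/2] z:[-8,25/2] -> hit [15/2,32/3], descend [3, 15]
    N3 x:[10/3,29/3] y:[23/2,19] z:[3/2,25/2] -> miss, prune
    N15 x:[5/3,32/3] y:[15/2,39/2] z:[-8,-7/2] -> miss, prune

order=[0, 9, 8, 1, 7, 12, 2, 5, 18, 6, 16, 3, 15]  |boxes|=13  |leaves|=3  hit=P10

== RESULT ==
3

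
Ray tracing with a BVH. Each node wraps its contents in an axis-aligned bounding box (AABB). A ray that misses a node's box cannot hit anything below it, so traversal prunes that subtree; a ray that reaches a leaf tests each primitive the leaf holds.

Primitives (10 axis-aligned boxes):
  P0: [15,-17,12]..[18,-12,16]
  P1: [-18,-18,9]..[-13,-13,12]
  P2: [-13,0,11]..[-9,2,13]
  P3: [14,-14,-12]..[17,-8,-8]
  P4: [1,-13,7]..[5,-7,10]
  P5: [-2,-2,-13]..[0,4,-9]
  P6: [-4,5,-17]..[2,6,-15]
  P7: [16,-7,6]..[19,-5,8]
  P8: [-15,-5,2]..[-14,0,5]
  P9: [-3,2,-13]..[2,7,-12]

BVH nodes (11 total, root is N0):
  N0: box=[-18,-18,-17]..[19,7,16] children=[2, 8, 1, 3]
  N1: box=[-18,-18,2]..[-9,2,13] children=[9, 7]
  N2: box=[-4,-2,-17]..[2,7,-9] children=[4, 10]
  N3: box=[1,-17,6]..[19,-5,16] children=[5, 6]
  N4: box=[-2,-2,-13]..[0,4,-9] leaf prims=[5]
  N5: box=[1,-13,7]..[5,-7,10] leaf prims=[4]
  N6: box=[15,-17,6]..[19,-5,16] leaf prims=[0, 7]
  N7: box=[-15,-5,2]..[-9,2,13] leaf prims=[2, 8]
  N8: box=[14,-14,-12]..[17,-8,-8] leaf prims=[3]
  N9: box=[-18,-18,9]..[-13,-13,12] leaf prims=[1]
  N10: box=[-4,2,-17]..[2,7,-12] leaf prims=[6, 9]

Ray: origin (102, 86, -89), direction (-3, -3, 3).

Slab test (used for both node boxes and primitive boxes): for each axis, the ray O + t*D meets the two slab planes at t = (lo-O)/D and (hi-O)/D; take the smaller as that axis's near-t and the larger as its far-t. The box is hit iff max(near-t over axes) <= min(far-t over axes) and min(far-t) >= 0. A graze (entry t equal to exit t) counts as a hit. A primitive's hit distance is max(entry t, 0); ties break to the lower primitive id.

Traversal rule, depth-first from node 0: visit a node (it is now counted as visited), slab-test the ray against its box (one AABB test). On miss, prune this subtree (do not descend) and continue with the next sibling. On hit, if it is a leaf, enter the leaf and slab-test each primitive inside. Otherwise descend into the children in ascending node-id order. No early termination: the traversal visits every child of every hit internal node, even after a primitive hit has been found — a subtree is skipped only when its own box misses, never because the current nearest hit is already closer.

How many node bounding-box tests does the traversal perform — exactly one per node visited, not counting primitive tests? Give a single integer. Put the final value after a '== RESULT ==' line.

Traverse from the root:
N0 x:[83/3,40] y:[79/3,104/3] z:[24,35] -> hit [83/3,104/3], descend [1, 2, 3, 8]
  N1 x:[37,40] y:[28,104/3] z:[91/3,34] -> miss, prune
  N2 x:[100/3,106/3] y:[79/3,88/3] z:[24,80/3] -> miss, prune
  N3 x:[83/3,101/3] y:[91/3,103/3] z:[95/3,35] -> hit [95/3,101/3], descend [5, 6]
    N5 x:[97/3,101/3] y:[31,33] z:[32,33] -> hit [97/3,33] leaf, test {P4@t=97/3}
    N6 x:[83/3,29] y:[91/3,103/3] z:[95/3,35] -> miss, prune
  N8 x:[85/3,88/3] y:[94/3,100/3] z:[77/3,27] -> miss, prune

order=[0, 1, 2, 3, 5, 6, 8]  |boxes|=7  |leaves|=1  hit=P4

== RESULT ==
7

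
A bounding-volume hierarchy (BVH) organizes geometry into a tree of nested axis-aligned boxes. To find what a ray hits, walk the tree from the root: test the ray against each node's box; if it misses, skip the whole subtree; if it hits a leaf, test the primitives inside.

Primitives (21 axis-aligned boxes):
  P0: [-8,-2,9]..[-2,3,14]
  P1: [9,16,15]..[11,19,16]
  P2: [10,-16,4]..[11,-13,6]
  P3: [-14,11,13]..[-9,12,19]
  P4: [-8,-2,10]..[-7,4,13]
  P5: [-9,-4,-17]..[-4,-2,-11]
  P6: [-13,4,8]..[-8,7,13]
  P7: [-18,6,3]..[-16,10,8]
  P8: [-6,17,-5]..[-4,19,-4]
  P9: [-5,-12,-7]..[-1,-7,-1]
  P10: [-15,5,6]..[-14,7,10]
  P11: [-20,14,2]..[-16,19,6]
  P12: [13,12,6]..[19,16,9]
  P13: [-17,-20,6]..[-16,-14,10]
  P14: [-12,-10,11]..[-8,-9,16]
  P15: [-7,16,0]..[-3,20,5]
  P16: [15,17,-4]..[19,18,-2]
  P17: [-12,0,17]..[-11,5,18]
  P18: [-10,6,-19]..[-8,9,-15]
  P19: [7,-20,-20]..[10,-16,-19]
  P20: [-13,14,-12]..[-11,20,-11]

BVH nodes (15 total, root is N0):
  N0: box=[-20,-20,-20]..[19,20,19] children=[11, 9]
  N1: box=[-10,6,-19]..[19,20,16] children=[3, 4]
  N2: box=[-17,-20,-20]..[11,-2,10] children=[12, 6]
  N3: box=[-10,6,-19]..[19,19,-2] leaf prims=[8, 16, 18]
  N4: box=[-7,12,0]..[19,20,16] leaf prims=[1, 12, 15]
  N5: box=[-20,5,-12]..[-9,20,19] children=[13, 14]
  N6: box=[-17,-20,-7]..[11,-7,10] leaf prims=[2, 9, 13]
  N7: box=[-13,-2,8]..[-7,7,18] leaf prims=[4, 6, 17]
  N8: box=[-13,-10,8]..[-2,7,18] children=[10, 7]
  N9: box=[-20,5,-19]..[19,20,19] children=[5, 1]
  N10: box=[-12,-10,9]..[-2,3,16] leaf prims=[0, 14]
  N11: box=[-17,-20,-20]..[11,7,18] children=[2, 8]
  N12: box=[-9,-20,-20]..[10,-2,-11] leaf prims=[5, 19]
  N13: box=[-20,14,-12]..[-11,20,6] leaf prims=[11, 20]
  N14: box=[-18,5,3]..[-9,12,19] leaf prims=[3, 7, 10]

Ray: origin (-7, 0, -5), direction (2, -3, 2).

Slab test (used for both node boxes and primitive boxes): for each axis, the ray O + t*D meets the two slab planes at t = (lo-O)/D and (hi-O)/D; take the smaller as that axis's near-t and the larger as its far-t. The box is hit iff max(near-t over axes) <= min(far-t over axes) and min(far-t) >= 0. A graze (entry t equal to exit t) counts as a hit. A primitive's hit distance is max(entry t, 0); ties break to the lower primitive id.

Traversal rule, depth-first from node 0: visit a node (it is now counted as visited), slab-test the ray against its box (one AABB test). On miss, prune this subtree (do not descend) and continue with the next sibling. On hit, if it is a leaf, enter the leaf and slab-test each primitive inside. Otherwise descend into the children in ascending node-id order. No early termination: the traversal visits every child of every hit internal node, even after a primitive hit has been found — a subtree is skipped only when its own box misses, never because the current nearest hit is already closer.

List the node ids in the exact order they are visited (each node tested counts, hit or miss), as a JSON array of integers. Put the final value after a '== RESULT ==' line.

Walk:
N0 x:[-13/2,13] y:[-20/3,20/3] z:[-15/2,12] -> hit [-13/2,20/3], descend [9, 11]
  N9 x:[-13/2,13] y:[-20/3,-5/3] z:[-7,12] -> miss, prune
  N11 x:[-5,9] y:[-7/3,20/3] z:[-15/2,23/2] -> hit [-7/3,20/3], descend [2, 8]
    N2 x:[-5,9] y:[2/3,20/3] z:[-15/2,15/2] -> hit [2/3,20/3], descend [6, 12]
      N6 x:[-5,9] y:[7/3,20/3] z:[-1,15/2] -> hit [7/3,20/3] leaf, test {P2(miss), P9(miss), P13(miss)}
      N12 x:[-1,17/2] y:[2/3,20/3] z:[-15/2,-3] -> miss, prune
    N8 x:[-3,5/2] y:[-7/3,10/3] z:[13/2,23/2] -> miss, prune

Summary -> nodes [0, 9, 11, 2, 6, 12, 8]; box-tests=7; leaf-entries=1; first=miss

== RESULT ==
[0, 9, 11, 2, 6, 12, 8]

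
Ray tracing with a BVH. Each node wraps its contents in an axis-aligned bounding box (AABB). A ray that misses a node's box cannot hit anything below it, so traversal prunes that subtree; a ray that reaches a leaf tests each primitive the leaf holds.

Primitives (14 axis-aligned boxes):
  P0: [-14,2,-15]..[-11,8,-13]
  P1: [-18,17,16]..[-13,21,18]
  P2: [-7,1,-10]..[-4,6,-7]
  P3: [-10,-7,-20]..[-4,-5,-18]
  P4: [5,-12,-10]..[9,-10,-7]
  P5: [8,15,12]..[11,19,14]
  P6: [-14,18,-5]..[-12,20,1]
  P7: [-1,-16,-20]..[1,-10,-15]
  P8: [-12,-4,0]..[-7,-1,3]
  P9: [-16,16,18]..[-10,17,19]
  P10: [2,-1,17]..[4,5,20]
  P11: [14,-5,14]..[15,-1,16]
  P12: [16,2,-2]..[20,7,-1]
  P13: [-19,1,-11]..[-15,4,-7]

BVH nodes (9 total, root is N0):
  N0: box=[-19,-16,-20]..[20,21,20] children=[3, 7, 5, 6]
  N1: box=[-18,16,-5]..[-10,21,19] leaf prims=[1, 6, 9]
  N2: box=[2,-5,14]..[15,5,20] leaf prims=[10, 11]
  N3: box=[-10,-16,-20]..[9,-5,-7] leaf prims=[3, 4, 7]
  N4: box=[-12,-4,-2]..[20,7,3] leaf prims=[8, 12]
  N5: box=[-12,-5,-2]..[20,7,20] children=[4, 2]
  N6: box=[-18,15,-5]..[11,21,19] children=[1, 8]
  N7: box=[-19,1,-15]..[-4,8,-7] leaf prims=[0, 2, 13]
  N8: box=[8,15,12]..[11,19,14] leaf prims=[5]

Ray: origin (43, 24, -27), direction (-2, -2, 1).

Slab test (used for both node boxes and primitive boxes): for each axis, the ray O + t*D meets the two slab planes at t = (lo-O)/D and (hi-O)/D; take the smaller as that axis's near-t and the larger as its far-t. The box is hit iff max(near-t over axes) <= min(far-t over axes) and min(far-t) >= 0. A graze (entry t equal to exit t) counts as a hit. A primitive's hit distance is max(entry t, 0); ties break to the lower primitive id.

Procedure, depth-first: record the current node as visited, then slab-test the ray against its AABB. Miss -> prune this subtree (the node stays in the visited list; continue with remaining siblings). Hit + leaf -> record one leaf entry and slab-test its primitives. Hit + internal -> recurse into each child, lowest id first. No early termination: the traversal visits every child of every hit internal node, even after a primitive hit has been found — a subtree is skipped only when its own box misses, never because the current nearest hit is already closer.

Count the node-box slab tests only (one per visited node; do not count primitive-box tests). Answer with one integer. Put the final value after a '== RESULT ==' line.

Traverse from the root:
N0 x:[23/2,31] y:[3/2,20] z:[7,47] -> hit [23/2,20], descend [3, 5, 6, 7]
  N3 x:[17,53/2] y:[29/2,20] z:[7,20] -> hit [17,20] leaf, test {P3(miss), P4@t=17, P7(miss)}
  N5 x:[23/2,55/2] y:[17/2,29/2] z:[25,47] -> miss, prune
  N6 x:[16,61/2] y:[3/2,9/2] z:[22,46] -> miss, prune
  N7 x:[47/2,31] y:[8,23/2] z:[12,20] -> miss, prune

Visited [0, 3, 5, 6, 7]. Tests: 5 box, 1 leaf. Nearest: P4.

== RESULT ==
5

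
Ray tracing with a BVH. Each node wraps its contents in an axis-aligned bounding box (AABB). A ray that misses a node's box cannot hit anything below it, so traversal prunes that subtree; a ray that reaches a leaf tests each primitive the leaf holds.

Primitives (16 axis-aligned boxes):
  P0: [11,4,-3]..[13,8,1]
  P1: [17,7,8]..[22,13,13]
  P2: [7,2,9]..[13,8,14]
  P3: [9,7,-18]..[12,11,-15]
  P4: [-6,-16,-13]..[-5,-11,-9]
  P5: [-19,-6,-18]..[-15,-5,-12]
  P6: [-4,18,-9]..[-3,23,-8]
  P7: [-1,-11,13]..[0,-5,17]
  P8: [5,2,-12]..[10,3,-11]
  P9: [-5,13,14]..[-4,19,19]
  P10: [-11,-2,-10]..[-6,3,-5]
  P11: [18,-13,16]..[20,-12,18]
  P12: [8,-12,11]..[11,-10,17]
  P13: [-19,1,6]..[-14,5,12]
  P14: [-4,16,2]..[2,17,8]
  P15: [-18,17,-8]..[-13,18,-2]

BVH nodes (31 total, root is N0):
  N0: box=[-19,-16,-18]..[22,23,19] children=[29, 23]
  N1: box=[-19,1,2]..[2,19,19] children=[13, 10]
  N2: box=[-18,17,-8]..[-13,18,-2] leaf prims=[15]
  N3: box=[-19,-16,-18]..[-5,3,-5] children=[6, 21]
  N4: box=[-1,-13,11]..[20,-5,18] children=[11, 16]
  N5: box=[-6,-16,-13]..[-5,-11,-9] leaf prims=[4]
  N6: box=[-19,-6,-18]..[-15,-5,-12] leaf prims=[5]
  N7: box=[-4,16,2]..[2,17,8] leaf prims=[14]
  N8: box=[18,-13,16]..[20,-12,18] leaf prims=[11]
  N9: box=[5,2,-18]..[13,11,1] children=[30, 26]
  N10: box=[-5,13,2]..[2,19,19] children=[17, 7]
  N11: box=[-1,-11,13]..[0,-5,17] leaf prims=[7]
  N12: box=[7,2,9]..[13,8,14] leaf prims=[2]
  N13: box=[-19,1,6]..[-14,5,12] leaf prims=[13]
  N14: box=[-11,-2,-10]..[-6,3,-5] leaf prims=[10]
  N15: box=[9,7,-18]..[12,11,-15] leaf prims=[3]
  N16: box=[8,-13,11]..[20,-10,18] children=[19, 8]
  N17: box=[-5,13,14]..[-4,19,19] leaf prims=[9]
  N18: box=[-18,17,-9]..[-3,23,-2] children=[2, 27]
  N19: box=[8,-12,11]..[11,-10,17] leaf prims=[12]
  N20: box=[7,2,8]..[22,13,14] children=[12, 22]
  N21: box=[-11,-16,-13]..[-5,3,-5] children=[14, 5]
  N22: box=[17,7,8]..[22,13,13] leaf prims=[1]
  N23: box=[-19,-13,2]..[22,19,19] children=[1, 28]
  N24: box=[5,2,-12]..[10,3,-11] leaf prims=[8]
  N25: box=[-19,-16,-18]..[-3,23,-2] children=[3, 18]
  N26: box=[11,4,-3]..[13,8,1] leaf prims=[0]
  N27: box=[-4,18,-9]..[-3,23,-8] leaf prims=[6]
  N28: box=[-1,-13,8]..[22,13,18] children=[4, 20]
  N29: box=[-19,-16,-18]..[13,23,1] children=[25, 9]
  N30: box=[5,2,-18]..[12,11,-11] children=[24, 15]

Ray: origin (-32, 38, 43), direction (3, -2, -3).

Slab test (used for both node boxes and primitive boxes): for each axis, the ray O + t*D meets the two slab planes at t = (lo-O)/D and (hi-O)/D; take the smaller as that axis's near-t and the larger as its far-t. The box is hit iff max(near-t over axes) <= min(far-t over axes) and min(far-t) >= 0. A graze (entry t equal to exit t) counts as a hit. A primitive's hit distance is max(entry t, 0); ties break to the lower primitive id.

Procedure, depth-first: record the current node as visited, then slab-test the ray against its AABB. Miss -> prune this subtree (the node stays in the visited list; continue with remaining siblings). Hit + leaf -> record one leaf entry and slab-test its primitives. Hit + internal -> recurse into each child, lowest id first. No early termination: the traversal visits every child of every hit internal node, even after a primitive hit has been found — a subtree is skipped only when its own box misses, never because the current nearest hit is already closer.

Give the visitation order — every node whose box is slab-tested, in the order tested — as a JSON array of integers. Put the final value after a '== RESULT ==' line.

Traverse from the root:
N0 x:[13/3,18] y:[15/2,27] z:[8,61/3] -> hit [8,18], descend [23, 29]
  N23 x:[13/3,18] y:[19/2,51/2] z:[8,41/3] -> hit [19/2,41/3], descend [1, 28]
    N1 x:[13/3,34/3] y:[19/2,37/2] z:[8,41/3] -> hit [19/2,34/3], descend [10, 13]
      N10 x:[9,34/3] y:[19/2,25/2] z:[8,41/3] -> hit [19/2,34/3], descend [7, 17]
        N7 x:[28/3,34/3] y:[21/2,11] z:[35/3,41/3] -> miss, prune
        N17 x:[9,28/3] y:[19/2,25/2] z:[8,29/3] -> miss, prune
      N13 x:[13/3,6] y:[33/2,37/2] z:[31/3,37/3] -> miss, prune
    N28 x:[31/3,18] y:[25/2,51/2] z:[25/3,35/3] -> miss, prune
  N29 x:[13/3,15] y:[15/2,27] z:[14,61/3] -> hit [14,15], descend [9, 25]
    N9 x:[37/3,15] y:[27/2,18] z:[14,61/3] -> hit [14,15], descend [26, 30]
      N26 x:[43/3,15] y:[15,17] z:[14,46/3] -> hit [15,15] leaf, test {P0@t=15}
      N30 x:[37/3,44/3] y:[27/2,18] z:[18,61/3] -> miss, prune
    N25 x:[13/3,29/3] y:[15/2,27] z:[15,61/3] -> miss, prune

13 AABB tests over nodes [0, 23, 1, 10, 7, 17, 13, 28, 29, 9, 26, 30, 25]; 1 leaf entered; closest P0.

== RESULT ==
[0, 23, 1, 10, 7, 17, 13, 28, 29, 9, 26, 30, 25]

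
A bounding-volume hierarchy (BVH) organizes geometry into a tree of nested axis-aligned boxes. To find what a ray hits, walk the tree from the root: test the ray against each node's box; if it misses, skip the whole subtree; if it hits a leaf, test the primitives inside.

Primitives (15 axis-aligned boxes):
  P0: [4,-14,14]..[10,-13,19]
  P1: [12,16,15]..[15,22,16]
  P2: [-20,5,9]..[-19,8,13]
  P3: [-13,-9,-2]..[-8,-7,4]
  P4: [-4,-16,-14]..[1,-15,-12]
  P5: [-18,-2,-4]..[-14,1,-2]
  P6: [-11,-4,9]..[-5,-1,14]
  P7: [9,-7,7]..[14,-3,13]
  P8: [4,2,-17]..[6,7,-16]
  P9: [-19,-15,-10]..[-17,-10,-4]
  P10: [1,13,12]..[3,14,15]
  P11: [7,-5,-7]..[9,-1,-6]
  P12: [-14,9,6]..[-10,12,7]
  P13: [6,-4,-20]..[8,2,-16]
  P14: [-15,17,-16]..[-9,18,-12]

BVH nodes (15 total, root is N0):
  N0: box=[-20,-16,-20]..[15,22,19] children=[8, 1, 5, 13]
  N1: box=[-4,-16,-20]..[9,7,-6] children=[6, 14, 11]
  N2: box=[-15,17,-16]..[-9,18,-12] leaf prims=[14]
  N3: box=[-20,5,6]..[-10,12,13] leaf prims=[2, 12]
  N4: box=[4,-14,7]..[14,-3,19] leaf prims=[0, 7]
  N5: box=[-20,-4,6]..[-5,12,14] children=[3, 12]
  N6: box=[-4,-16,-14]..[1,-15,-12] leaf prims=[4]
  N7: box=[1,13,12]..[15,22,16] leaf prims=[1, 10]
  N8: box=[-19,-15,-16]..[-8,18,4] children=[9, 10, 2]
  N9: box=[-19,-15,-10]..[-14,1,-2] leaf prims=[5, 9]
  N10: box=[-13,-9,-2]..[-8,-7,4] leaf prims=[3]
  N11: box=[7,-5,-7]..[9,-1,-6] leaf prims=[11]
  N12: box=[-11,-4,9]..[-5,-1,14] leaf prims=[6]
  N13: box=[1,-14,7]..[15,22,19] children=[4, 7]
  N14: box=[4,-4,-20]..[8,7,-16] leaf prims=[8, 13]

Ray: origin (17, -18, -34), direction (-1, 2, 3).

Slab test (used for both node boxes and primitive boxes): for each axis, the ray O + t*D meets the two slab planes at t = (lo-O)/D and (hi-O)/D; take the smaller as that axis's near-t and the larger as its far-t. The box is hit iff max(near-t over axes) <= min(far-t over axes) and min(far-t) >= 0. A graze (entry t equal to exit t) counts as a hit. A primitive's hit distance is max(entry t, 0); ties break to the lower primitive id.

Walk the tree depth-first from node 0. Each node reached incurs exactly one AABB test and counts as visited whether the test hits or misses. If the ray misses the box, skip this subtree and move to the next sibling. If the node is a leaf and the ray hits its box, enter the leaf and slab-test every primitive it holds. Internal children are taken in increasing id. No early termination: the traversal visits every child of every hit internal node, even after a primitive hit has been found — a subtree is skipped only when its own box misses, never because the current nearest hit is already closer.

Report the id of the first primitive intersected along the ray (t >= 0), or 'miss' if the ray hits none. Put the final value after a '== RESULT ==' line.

Trace the traversal:
N0 x:[2,37] y:[1,20] z:[14/3,53/3] -> hit [14/3,53/3], descend [1, 5, 8, 13]
  N1 x:[8,21] y:[1,25/2] z:[14/3,28/3] -> hit [8,28/3], descend [6, 11, 14]
    N6 x:[16,21] y:[1,3/2] z:[20/3,22/3] -> miss, prune
    N11 x:[8,10] y:[13/2,17/2] z:[9,28/3] -> miss, prune
    N14 x:[9,13] y:[7,25/2] z:[14/3,6] -> miss, prune
  N5 x:[22,37] y:[7,15] z:[40/3,16] -> miss, prune
  N8 x:[25,36] y:[3/2,18] z:[6,38/3] -> miss, prune
  N13 x:[2,16] y:[2,20] z:[41/3,53/3] -> hit [41/3,16], descend [4, 7]
    N4 x:[3,13] y:[2,15/2] z:[41/3,53/3] -> miss, prune
    N7 x:[2,16] y:[31/2,20] z:[46/3,50/3] -> hit [31/2,16] leaf, test {P1(miss), P10@t=31/2}

Visited [0, 1, 6, 11, 14, 5, 8, 13, 4, 7]. Tests: 10 box, 1 leaf. Nearest: P10.

== RESULT ==
10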